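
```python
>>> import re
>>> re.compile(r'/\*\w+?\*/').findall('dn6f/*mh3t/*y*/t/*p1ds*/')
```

['/*y*/', '/*p1ds*/']

Scanning left to right: at [10:15] → '/*y*/'; at [16:24] → '/*p1ds*/'.
Since nothing is captured, `findall` lists the 2 matched substrings directly.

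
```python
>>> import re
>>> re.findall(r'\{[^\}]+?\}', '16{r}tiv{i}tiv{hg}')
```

Walking the string: at [2:5] → '{r}'; at [8:11] → '{i}'; at [14:18] → '{hg}'.
`findall` yields the raw match text (3 of them) because the pattern has no groups.

['{r}', '{i}', '{hg}']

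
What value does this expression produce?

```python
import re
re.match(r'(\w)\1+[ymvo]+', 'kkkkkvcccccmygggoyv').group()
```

`\1` has to match the exact text group 1 already captured.
`re.match` only tries the pattern at the start of the string.
The match spans [0:6] → 'kkkkkv'.
Captured: group 1 = 'k'.

'kkkkkv'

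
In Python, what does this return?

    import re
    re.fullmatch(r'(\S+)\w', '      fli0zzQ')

None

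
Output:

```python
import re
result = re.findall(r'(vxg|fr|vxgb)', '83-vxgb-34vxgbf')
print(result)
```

Branches in `(...|...)` are attempted left-to-right; the first branch that allows the whole pattern to succeed is taken.
Matches: at [3:6] match 'vxg', group 1 = 'vxg'; at [10:13] match 'vxg', group 1 = 'vxg'.
`findall` collects group 1 from each match (2 total).

['vxg', 'vxg']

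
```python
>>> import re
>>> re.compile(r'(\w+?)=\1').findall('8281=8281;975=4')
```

After group 1 captures some text, `\1` only succeeds where that same text appears again.
Walking the string: at [0:9] match '8281=8281', group 1 = '8281'.
With a single group, `findall` returns only what that group captured — 1 item.

['8281']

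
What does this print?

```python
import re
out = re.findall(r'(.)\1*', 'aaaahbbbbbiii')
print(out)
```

['a', 'h', 'b', 'i']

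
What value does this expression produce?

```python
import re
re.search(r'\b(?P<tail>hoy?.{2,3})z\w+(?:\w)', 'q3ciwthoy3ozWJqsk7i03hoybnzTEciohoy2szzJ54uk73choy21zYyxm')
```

None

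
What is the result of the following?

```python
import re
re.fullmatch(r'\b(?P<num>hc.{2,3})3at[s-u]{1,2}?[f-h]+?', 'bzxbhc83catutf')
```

This matches a word boundary (`\b`, zero-width); then the literal 'hc', then 2 to 3 of any character (captured as 'num'); then the literal '3at', then 1 to 2 of a character in [s-u] (lazy); then one or more of a character in [f-h] (lazy).
For `fullmatch`, every character of the input must be accounted for by the pattern.
Here there's no way to consume every character, so the call returns None.

None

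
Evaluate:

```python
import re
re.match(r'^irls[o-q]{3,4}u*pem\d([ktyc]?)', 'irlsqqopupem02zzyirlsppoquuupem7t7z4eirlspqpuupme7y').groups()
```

Pattern: anchored at the start of the string; then the literal 'ir', then the literal 'ls', then 3 to 4 of a character in [o-q]; then zero or more of a literal 'u', then the literal 'pem', then a digit; then optionally one of [ktyc] (captured).
With `match`, the pattern is implicitly anchored at the beginning.
The match spans [0:13] → 'irlsqqopupem0'.
Captured: group 1 = ''.

('',)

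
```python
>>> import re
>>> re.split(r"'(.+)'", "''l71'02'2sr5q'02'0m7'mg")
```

['', "'l71'02'2sr5q'02'0m7", 'mg']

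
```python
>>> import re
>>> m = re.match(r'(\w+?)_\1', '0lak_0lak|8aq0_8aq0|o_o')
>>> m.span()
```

(0, 9)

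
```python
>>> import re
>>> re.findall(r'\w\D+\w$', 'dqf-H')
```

The pattern matches a word character, then one or more of a non-digit; then a word character; then anchored at the end.
Matches: at [0:5] → 'dqf-H'.
With no groups in the pattern, `findall` gives back each whole match — 1 here.

['dqf-H']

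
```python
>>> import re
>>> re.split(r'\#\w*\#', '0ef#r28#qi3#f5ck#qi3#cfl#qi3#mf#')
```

['0ef', 'qi3', 'qi3', 'qi3', '']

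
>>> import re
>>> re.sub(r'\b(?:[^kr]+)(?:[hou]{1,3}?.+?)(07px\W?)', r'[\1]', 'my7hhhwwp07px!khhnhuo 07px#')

Pattern: a word boundary (`\b`, zero-width); then one or more of any character except [kr] (non-capturing group); then 1 to 3 of one of [hou] (lazy), then one or more of any character (lazy) (non-capturing group); then the literal '07p', then the literal 'x', then optionally a non-word character (captured).
Lazy quantifiers expand one character at a time until the remainder of the pattern can match.
Matches: at [0:14] → 'my7hhhwwp07px!'.
The replacement refers to a captured group, so each match is rewritten using its own captured text.

'[07px!]khhnhuo 07px#'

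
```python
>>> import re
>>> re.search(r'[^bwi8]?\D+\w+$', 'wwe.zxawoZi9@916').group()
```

'9@916'

This matches optionally any character except [bwi8], then one or more of a non-digit; then one or more of a word character; then anchored at the end.
Unlike `match`, `search` isn't anchored — it looks for the pattern anywhere in the string.
The match spans [11:16] → '9@916'.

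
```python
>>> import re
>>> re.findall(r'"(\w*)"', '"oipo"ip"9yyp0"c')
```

['oipo', '9yyp0']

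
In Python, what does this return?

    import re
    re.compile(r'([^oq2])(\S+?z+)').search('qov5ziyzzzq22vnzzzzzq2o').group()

'v5z'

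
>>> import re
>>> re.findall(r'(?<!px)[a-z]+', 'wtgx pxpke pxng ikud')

['wtgx', 'pxpke', 'pxng', 'ikud']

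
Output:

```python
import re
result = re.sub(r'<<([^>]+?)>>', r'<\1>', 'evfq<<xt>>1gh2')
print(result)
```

Matches: at [4:10] → '<<xt>>'.
`\1` in the replacement pulls in group 1's text for each match.

evfq<xt>1gh2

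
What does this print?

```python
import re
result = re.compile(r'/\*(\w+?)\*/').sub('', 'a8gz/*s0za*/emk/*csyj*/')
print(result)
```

a8gzemk

Every occurrence is swapped for ''.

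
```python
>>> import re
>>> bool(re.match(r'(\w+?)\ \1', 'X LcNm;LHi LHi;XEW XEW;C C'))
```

False

With `match`, the pattern is implicitly anchored at the beginning.
Here the pattern fails at index 0, so the call returns None, and `bool(None)` is False.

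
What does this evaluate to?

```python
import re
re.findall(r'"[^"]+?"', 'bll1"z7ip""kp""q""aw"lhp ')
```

Since nothing is captured, `findall` lists the 4 matched substrings directly.

['"z7ip"', '"kp"', '"q"', '"aw"']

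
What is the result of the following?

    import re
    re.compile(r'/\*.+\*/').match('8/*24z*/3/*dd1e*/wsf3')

`re.match` only tries the pattern at the start of the string.
Here the pattern fails at index 0, so the call returns None.

None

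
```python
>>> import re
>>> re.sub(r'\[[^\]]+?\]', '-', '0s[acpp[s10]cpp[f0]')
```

Matches: at [2:12] → '[acpp[s10]'; at [15:19] → '[f0]'.
`sub` substitutes '-' at each match site.

'0s-cpp-'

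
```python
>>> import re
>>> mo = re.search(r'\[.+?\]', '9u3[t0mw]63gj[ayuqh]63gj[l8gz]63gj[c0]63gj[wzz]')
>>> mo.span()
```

(3, 9)

Because the quantifier is non-greedy, it stops expanding at the earliest point where the rest of the pattern can succeed.
`re.search` tries every starting position until one works.
The match spans [3:9] → '[t0mw]'.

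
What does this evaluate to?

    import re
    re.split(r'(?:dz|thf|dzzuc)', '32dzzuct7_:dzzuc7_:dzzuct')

['32', 'zuct7_:', 'zuc7_:', 'zuct']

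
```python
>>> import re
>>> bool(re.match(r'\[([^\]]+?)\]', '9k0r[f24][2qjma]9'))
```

False

With `match`, the pattern is implicitly anchored at the beginning.
Here position 0 doesn't satisfy it, so the call returns None, and `bool(None)` is False.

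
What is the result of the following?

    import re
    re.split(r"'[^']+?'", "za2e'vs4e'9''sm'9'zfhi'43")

['za2e', "9'", '9', '43']

Matches to split on: at [4:10] → "'vs4e'"; at [12:16] → "'sm'"; at [17:23] → "'zfhi'".
Each match becomes a cut point; 4 segments remain.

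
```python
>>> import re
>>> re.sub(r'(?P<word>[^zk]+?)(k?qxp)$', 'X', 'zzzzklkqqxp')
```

'zzzzklkX'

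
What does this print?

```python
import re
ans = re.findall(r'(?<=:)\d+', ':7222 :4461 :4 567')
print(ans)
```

Because the assertion is zero-width, the text it checks is not consumed and won't appear in the result.
With no groups in the pattern, `findall` gives back each whole match — 3 here.

['7222', '4461', '4']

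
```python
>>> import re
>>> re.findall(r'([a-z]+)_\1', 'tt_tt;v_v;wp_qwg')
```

After group 1 captures some text, `\1` only succeeds where that same text appears again.
Because there's exactly one group, `findall` drops the full match and keeps group 1 from each hit.

['tt', 'v']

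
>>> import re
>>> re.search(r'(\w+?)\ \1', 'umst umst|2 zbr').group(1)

The match spans [0:9] → 'umst umst'.
Captured: group 1 = 'umst'.

'umst'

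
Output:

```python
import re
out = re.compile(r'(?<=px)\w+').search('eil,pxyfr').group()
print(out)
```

yfr

Because the assertion is zero-width, the text it checks is not consumed and won't appear in the result.
Unlike `match`, `search` isn't anchored — it looks for the pattern anywhere in the string.
The match spans [6:9] → 'yfr'.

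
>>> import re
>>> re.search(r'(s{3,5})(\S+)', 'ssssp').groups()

The match spans [0:5] → 'ssssp'.
Captured: group 1 = 'ssss', group 2 = 'p'.

('ssss', 'p')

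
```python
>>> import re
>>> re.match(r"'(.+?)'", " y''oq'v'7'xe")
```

`match` is anchored at position 0; if the pattern doesn't fit there, it returns None.
Here the string doesn't start with a match, so the call returns None.

None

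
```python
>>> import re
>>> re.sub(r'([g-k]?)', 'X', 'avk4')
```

'XaXvXX4X'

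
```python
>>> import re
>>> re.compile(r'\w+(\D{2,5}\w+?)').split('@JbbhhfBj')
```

Pattern: one or more of a word character; then 2 to 5 of a non-digit, then one or more of a word character (lazy) (captured).
Matches to split on: at [1:9] → 'JbbhhfBj'.
Because the pattern has a capturing group, `split` also inserts each captured text between the pieces.

['@', 'fBj', '']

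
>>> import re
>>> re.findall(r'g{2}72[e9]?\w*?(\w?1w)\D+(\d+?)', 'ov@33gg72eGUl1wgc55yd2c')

Lazy quantifiers expand one character at a time until the remainder of the pattern can match.
With 2 capturing groups, `findall` returns a 2-tuple per match.

[('l1w', '5')]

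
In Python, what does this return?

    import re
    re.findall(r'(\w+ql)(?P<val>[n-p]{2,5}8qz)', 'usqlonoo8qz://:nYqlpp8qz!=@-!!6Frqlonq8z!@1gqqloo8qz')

[('usql', 'onoo8qz'), ('nYql', 'pp8qz'), ('1gqql', 'oo8qz')]

2 groups means each result is a tuple of 2 captured strings — 3 here.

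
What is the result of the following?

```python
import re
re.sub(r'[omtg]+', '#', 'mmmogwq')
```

Pattern: one or more of one of [omtg].
Matches: at [0:5] → 'mmmog'.
`sub` substitutes '#' at each match site.

'#wq'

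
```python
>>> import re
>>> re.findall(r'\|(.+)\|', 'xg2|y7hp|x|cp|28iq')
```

['y7hp|x|cp']

Walking the string: at [3:14] match '|y7hp|x|cp|', group 1 = 'y7hp|x|cp'.
With a single group, `findall` returns only what that group captured — 1 item.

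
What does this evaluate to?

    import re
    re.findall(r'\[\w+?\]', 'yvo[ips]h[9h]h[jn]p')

No capturing groups, so `findall` returns the 3 full match strings.

['[ips]', '[9h]', '[jn]']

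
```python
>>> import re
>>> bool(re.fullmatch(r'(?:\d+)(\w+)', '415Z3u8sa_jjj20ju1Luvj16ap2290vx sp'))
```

Pattern: one or more of a digit (non-capturing group); then one or more of a word character (captured).
`re.fullmatch` requires the pattern to consume the entire string.
Here there's no way to consume every character, so the call returns None, and `bool(None)` is False.

False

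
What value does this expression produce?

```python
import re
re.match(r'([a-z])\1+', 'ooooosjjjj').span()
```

A backreference is literal: `\1` must see the identical characters the first group matched.
`re.match` only tries the pattern at the start of the string.
The match spans [0:5] → 'ooooo'.
Captured: group 1 = 'o'.

(0, 5)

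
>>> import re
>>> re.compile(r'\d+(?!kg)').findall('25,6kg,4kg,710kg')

['25', '71']

A negative assertion filters positions out without eating any characters.
With no groups in the pattern, `findall` gives back each whole match — 2 here.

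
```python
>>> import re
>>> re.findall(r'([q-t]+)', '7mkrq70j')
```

Pattern: one or more of a character in [q-t] (captured).
Scanning left to right: at [3:5] match 'rq', group 1 = 'rq'.
`findall` collects group 1 from the one match (1 total).

['rq']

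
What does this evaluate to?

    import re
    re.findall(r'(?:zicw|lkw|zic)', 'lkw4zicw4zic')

Alternation tries branches left to right and keeps the first one that lets the overall match succeed at that position.
Matches: at [0:3] → 'lkw'; at [4:8] → 'zicw'; at [9:12] → 'zic'.
`findall` yields the raw match text (3 of them) because the pattern has no groups.

['lkw', 'zicw', 'zic']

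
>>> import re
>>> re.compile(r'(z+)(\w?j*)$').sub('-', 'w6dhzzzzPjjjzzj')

'w6dhzzzzPjjj-'

The pattern matches one or more of a literal 'z' (captured); then optionally a word character, then zero or more of a literal 'j' (captured); then anchored at the end.
Matches: at [12:15] → 'zzj'.
Every occurrence is swapped for '-'.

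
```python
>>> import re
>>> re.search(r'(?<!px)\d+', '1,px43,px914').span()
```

(0, 1)

`(?!…)`/`(?<!…)` only lets a position through if the neighbouring text does NOT match; no characters are consumed.
The match spans [0:1] → '1'.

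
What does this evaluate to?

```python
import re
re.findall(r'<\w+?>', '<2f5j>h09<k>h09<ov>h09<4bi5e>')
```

['<2f5j>', '<k>', '<ov>', '<4bi5e>']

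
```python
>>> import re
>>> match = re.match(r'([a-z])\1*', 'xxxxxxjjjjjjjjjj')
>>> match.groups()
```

The match spans [0:6] → 'xxxxxx'.
Captured: group 1 = 'x'.

('x',)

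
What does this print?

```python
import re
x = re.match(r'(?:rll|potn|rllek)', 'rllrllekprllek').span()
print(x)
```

(0, 3)

`match` is anchored at position 0; if the pattern doesn't fit there, it returns None.
The match spans [0:3] → 'rll'.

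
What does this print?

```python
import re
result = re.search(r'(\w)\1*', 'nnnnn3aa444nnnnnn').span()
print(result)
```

(0, 5)

The backreference `\1` re-matches whatever the first group consumed, character for character.
`search` walks the string left to right and returns the first match it finds.
The match spans [0:5] → 'nnnnn'.
Captured: group 1 = 'n'.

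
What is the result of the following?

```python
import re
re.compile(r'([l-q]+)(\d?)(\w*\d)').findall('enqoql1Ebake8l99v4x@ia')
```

Multiple groups make `findall` return tuples — one 3-tuple for the one match.

[('nqoql', '1', 'Ebake8l99v4')]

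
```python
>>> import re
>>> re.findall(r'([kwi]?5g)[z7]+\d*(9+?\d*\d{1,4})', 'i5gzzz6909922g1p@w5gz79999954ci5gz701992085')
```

The pattern matches optionally one of [kwi], then the literal '5g' (captured); then one or more of one of [z7], then zero or more of a digit; then one or more of the literal '9' (lazy), then zero or more of a digit, then 1 to 4 of a digit (captured).
Multiple groups make `findall` return tuples — one 2-tuple for each match.

[('i5g', '922'), ('w5g', '954'), ('i5g', '92085')]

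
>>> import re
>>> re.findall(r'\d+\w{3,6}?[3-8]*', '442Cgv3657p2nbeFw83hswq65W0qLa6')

['442Cgv3657', '2nbe', '83hsw', '65W0q']

This matches one or more of a digit; then 3 to 6 of a word character (lazy), then zero or more of a character in [3-8].
Because the quantifier is non-greedy, it stops expanding at the earliest point where the rest of the pattern can succeed.
Walking the string: at [0:10] → '442Cgv3657'; at [11:15] → '2nbe'; at [17:22] → '83hsw'; at [23:28] → '65W0q'.
Since nothing is captured, `findall` lists the 4 matched substrings directly.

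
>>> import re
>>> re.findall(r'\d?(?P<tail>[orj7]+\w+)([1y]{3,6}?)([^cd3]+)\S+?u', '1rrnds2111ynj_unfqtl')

[('rrnds21', '11y', 'nj')]

The pattern matches optionally a digit; then one or more of one of [orj7], then one or more of a word character (captured as 'tail'); then 3 to 6 of one of [1y] (lazy) (captured); then one or more of any character except [cd3] (captured); then one or more of a non-whitespace character (lazy), then a literal 'u'.
Scanning left to right: at [0:15] match '1rrnds2111ynj_u', groups = ('rrnds21', '11y', 'nj').
`findall` packs the 3 group values into a tuple for every match.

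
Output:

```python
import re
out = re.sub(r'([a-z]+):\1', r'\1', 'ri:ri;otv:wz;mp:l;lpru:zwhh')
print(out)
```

The backreference `\1` re-matches whatever the first group consumed, character for character.
The replacement refers to a captured group, so each match is rewritten using its own captured text.

ri;otv:wz;mp:l;lpru:zwhh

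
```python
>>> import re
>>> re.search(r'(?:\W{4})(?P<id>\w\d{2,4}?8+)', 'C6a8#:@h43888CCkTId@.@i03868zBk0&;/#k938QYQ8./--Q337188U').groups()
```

('k938',)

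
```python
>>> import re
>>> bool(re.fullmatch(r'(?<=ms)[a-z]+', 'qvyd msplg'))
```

False

The `(?=…)`/`(?<=…)` assertion just peeks at neighbouring text; it doesn't advance the match position.
For `fullmatch`, every character of the input must be accounted for by the pattern.
Here the string isn't matched end-to-end, so the call returns None, and `bool(None)` is False.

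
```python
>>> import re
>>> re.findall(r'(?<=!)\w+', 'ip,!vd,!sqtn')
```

['vd', 'sqtn']

The `(?=…)`/`(?<=…)` assertion just peeks at neighbouring text; it doesn't advance the match position.
Walking the string: at [4:6] → 'vd'; at [8:12] → 'sqtn'.
`findall` yields the raw match text (2 of them) because the pattern has no groups.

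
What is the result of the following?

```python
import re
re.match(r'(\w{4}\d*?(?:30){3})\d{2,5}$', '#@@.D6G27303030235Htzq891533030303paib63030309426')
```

None

`match` is anchored at position 0; if the pattern doesn't fit there, it returns None.
Here position 0 doesn't satisfy it, so the call returns None.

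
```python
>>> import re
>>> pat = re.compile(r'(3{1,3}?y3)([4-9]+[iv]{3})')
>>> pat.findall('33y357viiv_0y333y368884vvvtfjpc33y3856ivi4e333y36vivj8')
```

This matches 1 to 3 of a literal '3' (lazy), then the literal 'y3' (captured); then one or more of a character in [4-9], then exactly 3 of one of [iv] (captured).
2 groups means each result is a tuple of 2 captured strings — 4 here.

[('33y3', '57vii'), ('333y3', '68884vvv'), ('33y3', '856ivi'), ('333y3', '6viv')]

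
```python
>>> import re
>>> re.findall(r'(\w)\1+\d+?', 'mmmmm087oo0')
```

`\1` is not a pattern — it's the concrete string captured by group 1, re-applied verbatim.
Walking the string: at [0:6] match 'mmmmm0', group 1 = 'm'; at [8:11] match 'oo0', group 1 = 'o'.
One capturing group, so `findall` returns just the captured substring from each match — 2 in all.

['m', 'o']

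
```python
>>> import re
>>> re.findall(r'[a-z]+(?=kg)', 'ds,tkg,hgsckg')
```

The positive lookaround only admits positions where the adjacent text matches; those characters stay outside the span.
No capturing groups, so `findall` returns the 2 full match strings.

['t', 'hgsc']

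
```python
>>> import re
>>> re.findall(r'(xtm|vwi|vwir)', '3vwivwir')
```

['vwi', 'vwi']

Branches in `(...|...)` are attempted left-to-right; the first branch that allows the whole pattern to succeed is taken.
Scanning left to right: at [1:4] match 'vwi', group 1 = 'vwi'; at [4:7] match 'vwi', group 1 = 'vwi'.
Because there's exactly one group, `findall` drops the full match and keeps group 1 from each hit.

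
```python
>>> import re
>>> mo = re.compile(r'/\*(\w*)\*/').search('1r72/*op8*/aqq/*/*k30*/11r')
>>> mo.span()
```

(4, 11)

`re.search` tries every starting position until one works.
The match spans [4:11] → '/*op8*/'.
Captured: group 1 = 'op8'.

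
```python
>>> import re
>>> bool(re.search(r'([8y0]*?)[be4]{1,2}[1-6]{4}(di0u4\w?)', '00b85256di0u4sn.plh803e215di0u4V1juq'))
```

False

Pattern: zero or more of one of [8y0] (lazy) (captured); then 1 to 2 of one of [be4], then exactly 4 of a character in [1-6]; then the literal 'di0', then the literal 'u4', then optionally a word character (captured).
Here nothing in the string fits, so the call returns None, and `bool(None)` is False.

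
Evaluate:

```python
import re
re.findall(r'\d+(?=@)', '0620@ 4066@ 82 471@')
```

The lookaround is zero-width — it requires the adjacent text to match without consuming it, so the asserted text isn't part of the match.
Since nothing is captured, `findall` lists the 3 matched substrings directly.

['0620', '4066', '471']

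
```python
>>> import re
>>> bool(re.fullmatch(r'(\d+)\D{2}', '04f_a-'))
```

False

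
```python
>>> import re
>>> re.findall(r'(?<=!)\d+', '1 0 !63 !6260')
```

['63', '6260']

Lookahead/lookbehind check context without consuming it, so the matched span excludes the asserted characters.
No capturing groups, so `findall` returns the 2 full match strings.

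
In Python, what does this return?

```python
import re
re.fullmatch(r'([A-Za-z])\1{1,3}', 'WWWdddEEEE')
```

None

`re.fullmatch` is like wrapping the pattern in `^…$` (in single-line mode).
Here there's no way to consume every character, so the call returns None.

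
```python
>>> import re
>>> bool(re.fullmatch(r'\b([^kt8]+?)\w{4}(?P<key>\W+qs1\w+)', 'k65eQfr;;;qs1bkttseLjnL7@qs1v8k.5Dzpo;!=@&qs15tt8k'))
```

False

`fullmatch` succeeds only if the pattern covers the string from start to end.
Here there's no way to consume every character, so the call returns None, and `bool(None)` is False.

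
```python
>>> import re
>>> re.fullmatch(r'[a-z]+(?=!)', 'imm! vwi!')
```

The `(?=…)`/`(?<=…)` assertion just peeks at neighbouring text; it doesn't advance the match position.
`fullmatch` succeeds only if the pattern covers the string from start to end.
Here the pattern can't cover the whole string, so the call returns None.

None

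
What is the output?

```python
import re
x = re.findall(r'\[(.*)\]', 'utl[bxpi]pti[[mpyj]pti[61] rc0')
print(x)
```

['bxpi]pti[[mpyj]pti[61']

With a single group, `findall` returns only what that group captured — 1 item.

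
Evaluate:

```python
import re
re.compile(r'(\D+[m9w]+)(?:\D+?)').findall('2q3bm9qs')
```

This matches one or more of a non-digit, then one or more of one of [m9w] (captured); then one or more of a non-digit (lazy) (non-capturing group).
Matches: at [3:7] match 'bm9q', group 1 = 'bm9'.
With a single group, `findall` returns only what that group captured — 1 item.

['bm9']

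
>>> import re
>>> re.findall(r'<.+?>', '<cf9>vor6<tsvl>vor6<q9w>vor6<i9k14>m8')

['<cf9>', '<tsvl>', '<q9w>', '<i9k14>']

Matches: at [0:5] → '<cf9>'; at [9:15] → '<tsvl>'; at [19:24] → '<q9w>'; at [28:35] → '<i9k14>'.
No capturing groups, so `findall` returns the 4 full match strings.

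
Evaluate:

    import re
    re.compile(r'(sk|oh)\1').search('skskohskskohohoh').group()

`\1` is not a pattern — it's the concrete string captured by group 1, re-applied verbatim.
Unlike `match`, `search` isn't anchored — it looks for the pattern anywhere in the string.
The match spans [0:4] → 'sksk'.
Captured: group 1 = 'sk'.

'sksk'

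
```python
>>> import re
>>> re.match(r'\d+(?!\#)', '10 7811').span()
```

(0, 2)

The negative lookahead/lookbehind blocks any match where the forbidden context is present.
`re.match` won't scan ahead — the pattern has to work from the very first character.
The match spans [0:2] → '10'.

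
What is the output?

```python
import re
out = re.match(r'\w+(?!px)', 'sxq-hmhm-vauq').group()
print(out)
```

The negative lookahead/lookbehind blocks any match where the forbidden context is present.
With `match`, the pattern is implicitly anchored at the beginning.
The match spans [0:3] → 'sxq'.

sxq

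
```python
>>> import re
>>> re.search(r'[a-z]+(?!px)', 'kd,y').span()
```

(0, 2)

Because the assertion is negative and zero-width, positions next to the forbidden text are skipped.
The match spans [0:2] → 'kd'.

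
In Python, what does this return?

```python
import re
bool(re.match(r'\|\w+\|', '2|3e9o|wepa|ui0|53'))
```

False

`re.match` only tries the pattern at the start of the string.
Here the pattern fails at index 0, so the call returns None, and `bool(None)` is False.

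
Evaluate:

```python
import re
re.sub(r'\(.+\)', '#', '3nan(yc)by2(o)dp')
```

Matches: at [4:14] → '(yc)by2(o)'.
`sub` substitutes '#' at each match site.

'3nan#dp'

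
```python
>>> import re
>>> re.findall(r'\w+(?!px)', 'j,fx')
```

['j', 'fx']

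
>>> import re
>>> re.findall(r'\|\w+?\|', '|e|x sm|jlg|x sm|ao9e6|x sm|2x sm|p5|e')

['|e|', '|jlg|', '|ao9e6|', '|p5|']

Since nothing is captured, `findall` lists the 4 matched substrings directly.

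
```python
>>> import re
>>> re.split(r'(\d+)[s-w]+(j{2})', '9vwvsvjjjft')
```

['', '9', 'jj', 'jft']

Pattern: one or more of a digit (captured); then one or more of a character in [s-w]; then exactly 2 of a literal 'j' (captured).
Matches to split on: at [0:8] → '9vwvsvjj'.
With a capturing group present, the delimiter's captured portion is kept in the result list.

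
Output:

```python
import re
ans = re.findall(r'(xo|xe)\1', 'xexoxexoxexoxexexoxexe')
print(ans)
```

['xe', 'xe']

A backreference is literal: `\1` must see the identical characters the first group matched.
Scanning left to right: at [12:16] match 'xexe', group 1 = 'xe'; at [18:22] match 'xexe', group 1 = 'xe'.
One capturing group, so `findall` returns just the captured substring from each match — 2 in all.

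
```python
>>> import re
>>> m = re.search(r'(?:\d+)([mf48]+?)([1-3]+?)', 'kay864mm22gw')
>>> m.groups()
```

('mm', '2')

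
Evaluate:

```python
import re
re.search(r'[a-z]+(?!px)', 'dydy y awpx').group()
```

'dydy'

The negative lookaround is zero-width — it rules out positions where the adjacent text would match, without consuming anything.
`re.search` scans for the first position where the pattern succeeds.
The match spans [0:4] → 'dydy'.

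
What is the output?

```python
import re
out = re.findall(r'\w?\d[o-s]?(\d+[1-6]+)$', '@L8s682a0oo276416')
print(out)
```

['76416']

This matches optionally a word character, then a digit, then optionally a character in [o-s]; then one or more of a digit, then one or more of a character in [1-6] (captured); then anchored at the end.
`findall` collects group 1 from the one match (1 total).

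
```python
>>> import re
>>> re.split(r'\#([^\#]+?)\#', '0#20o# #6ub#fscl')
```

['0', '20o', ' ', '6ub', 'fscl']

Matches to split on: at [1:6] → '#20o#'; at [7:12] → '#6ub#'.
Because the pattern has a capturing group, `split` also inserts each captured text between the pieces.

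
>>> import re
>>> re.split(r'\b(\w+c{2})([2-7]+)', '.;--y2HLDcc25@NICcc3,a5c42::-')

This matches a word boundary (`\b`, zero-width); then one or more of a word character, then exactly 2 of the literal 'c' (captured); then one or more of a character in [2-7] (captured).
Matches to split on: at [4:13] → 'y2HLDcc25'; at [14:20] → 'NICcc3'.
With a capturing group present, the delimiter's captured portion is kept in the result list.

['.;--', 'y2HLDcc', '25', '@', 'NICcc', '3', ',a5c42::-']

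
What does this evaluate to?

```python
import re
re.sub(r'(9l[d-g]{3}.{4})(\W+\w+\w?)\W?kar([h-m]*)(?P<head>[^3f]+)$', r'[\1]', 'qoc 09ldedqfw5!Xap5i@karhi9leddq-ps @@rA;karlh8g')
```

'qoc 0[9ldedqfw5]'

The pattern matches the literal '9l', then exactly 3 of a character in [d-g], then exactly 4 of any character (captured); then one or more of a non-word character, then one or more of a word character, then optionally a word character (captured); then optionally a non-word character, then the literal 'kar'; then zero or more of a character in [h-m] (captured); then one or more of any character except [3f] (captured as 'head'); then anchored at the end.
Matches: at [5:48] → '9ldedqfw5!Xap5i@karhi9leddq-ps @@rA;karlh8g'.
The replacement refers to a captured group, so each match is rewritten using its own captured text.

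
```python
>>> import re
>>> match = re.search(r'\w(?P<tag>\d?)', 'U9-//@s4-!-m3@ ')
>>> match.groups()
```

The match spans [0:2] → 'U9'.
Captured: group 1 = '9'.

('9',)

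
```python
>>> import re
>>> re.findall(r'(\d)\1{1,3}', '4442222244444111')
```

['4', '2', '4', '1']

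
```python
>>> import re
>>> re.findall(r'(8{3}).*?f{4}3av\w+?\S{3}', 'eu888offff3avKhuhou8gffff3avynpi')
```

This matches exactly 3 of a literal '8' (captured); then zero or more of any character (lazy), then exactly 4 of a literal 'f', then the literal '3av'; then one or more of a word character (lazy), then exactly 3 of a non-whitespace character.
Matches: at [2:17] match '888offff3avKhuh', group 1 = '888'.
`findall` collects group 1 from the one match (1 total).

['888']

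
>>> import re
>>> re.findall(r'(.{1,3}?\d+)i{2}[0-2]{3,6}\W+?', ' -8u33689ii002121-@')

['-8u33689']

The pattern matches 1 to 3 of any character (lazy), then one or more of a digit (captured); then exactly 2 of the literal 'i', then 3 to 6 of a character in [0-2]; then one or more of a non-word character (lazy).
Scanning left to right: at [1:18] match '-8u33689ii002121-', group 1 = '-8u33689'.
One capturing group, so `findall` returns just the captured substring from the one match — 1 in all.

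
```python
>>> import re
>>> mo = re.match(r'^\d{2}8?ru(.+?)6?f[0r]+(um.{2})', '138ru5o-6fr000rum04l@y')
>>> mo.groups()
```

The match spans [0:19] → '138ru5o-6fr000rum04'.
Captured: group 1 = '5o-', group 2 = 'um04'.

('5o-', 'um04')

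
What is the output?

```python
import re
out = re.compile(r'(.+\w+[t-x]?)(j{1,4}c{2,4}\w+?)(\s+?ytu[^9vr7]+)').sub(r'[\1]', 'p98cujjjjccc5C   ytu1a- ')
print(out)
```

This matches one or more of any character, then one or more of a word character, then optionally a character in [t-x] (captured); then 1 to 4 of a literal 'j', then 2 to 4 of a literal 'c', then one or more of a word character (lazy) (captured); then one or more of whitespace (lazy), then the literal 'ytu', then one or more of any character except [9vr7] (captured).
`\1` in the replacement pulls in group 1's text for each match.

[p98cujjj]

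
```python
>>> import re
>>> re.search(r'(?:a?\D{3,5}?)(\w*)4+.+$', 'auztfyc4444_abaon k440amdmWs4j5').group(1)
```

Pattern: optionally the literal 'a', then 3 to 5 of a non-digit (lazy) (non-capturing group); then zero or more of a word character (captured); then one or more of the literal '4', then one or more of any character; then anchored at the end.
Because the quantifier is non-greedy, it stops expanding at the earliest point where the rest of the pattern can succeed.
`re.search` scans for the first position where the pattern succeeds.
The match spans [0:31] → 'auztfyc4444_abaon k440amdmWs4j5'.
Captured: group 1 = 'fyc444'.

'fyc444'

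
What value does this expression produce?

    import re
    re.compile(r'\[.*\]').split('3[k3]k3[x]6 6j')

['3', '6 6j']

The string is cut at each match, leaving 2 pieces.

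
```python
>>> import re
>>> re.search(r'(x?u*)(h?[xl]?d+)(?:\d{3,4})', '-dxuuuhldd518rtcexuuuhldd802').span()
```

This matches optionally the literal 'x', then zero or more of a literal 'u' (captured); then optionally a literal 'h', then optionally one of [xl], then one or more of the literal 'd' (captured); then 3 to 4 of a digit (non-capturing group).
Unlike `match`, `search` isn't anchored — it looks for the pattern anywhere in the string.
The match spans [2:13] → 'xuuuhldd518'.
Captured: group 1 = 'xuuu', group 2 = 'hldd'.

(2, 13)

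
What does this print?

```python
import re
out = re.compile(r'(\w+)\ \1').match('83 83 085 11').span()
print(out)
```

(0, 5)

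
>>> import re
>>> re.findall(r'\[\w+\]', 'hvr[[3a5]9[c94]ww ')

['[3a5]', '[c94]']

Matches: at [4:9] → '[3a5]'; at [10:15] → '[c94]'.
With no groups in the pattern, `findall` gives back each whole match — 2 here.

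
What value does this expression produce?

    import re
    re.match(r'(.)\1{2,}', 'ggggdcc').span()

(0, 4)

With `match`, the pattern is implicitly anchored at the beginning.
The match spans [0:4] → 'gggg'.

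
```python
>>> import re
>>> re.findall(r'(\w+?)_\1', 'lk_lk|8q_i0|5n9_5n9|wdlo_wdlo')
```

['lk', '5n9', 'wdlo']

`\1` has to match the exact text group 1 already captured.
With a single group, `findall` returns only what that group captured — 3 items.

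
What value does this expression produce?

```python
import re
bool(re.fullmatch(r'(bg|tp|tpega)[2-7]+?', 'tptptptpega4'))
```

`re.fullmatch` requires the pattern to consume the entire string.
Here the string isn't matched end-to-end, so the call returns None, and `bool(None)` is False.

False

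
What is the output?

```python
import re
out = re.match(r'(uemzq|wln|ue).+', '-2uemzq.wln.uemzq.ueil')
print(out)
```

`re.match` won't scan ahead — the pattern has to work from the very first character.
Here the pattern fails at index 0, so the call returns None.

None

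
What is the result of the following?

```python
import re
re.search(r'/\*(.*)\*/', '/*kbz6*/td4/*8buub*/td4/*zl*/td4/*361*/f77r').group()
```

'/*kbz6*/td4/*8buub*/td4/*zl*/td4/*361*/'

`re.search` scans for the first position where the pattern succeeds.
The match spans [0:39] → '/*kbz6*/td4/*8buub*/td4/*zl*/td4/*361*/'.
Captured: group 1 = 'kbz6*/td4/*8buub*/td4/*zl*/td4/*361'.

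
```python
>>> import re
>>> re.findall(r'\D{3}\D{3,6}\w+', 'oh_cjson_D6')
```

The pattern matches exactly 3 of a non-digit, then 3 to 6 of a non-digit; then one or more of a word character.
With no groups in the pattern, `findall` gives back each whole match — 1 here.

['oh_cjson_D6']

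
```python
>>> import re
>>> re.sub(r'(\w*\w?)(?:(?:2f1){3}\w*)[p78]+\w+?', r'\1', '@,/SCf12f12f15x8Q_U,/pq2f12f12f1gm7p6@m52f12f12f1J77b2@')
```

Pattern: zero or more of a word character, then optionally a word character (captured); then the literal '2f1' repeated 3 times, then zero or more of a word character (non-capturing group); then one or more of one of [p78], then one or more of a word character (lazy).
A `+?`/`*?`/`{m,n}?` starts at its minimum and grows only as far as needed for what follows to match.
Matches: at [21:37] → 'pq2f12f12f1gm7p6'; at [38:53] → 'm52f12f12f1J77b'.
`\1` in the replacement pulls in group 1's text for each match.

'@,/SCf12f12f15x8Q_U,/pq@m52@'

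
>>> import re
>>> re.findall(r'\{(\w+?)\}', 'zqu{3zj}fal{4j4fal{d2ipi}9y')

['3zj', 'd2ipi']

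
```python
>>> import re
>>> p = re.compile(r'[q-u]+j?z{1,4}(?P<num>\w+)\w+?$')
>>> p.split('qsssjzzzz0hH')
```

This matches one or more of a character in [q-u], then optionally the literal 'j', then 1 to 4 of the literal 'z'; then one or more of a word character (captured as 'num'); then one or more of a word character (lazy); then anchored at the end.
Matches to split on: at [0:12] → 'qsssjzzzz0hH'.
With a capturing group present, the delimiter's captured portion is kept in the result list.

['', '0h', '']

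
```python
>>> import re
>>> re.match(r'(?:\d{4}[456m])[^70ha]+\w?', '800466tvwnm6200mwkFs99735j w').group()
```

'800466tvwnm620'

With `match`, the pattern is implicitly anchored at the beginning.
The match spans [0:14] → '800466tvwnm620'.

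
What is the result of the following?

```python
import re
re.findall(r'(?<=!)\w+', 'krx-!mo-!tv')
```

['mo', 'tv']

The `(?=…)`/`(?<=…)` assertion just peeks at neighbouring text; it doesn't advance the match position.
Matches: at [5:7] → 'mo'; at [9:11] → 'tv'.
`findall` yields the raw match text (2 of them) because the pattern has no groups.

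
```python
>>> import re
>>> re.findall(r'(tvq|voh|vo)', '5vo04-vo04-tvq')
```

['vo', 'vo', 'tvq']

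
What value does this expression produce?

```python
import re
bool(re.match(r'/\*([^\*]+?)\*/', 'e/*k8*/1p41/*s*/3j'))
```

False

`re.match` won't scan ahead — the pattern has to work from the very first character.
Here the string doesn't start with a match, so the call returns None, and `bool(None)` is False.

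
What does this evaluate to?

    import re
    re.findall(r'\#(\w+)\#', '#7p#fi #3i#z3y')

['7p', '3i']

Scanning left to right: at [0:4] match '#7p#', group 1 = '7p'; at [7:11] match '#3i#', group 1 = '3i'.
`findall` collects group 1 from each match (2 total).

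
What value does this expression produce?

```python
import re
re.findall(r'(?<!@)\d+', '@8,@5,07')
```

['07']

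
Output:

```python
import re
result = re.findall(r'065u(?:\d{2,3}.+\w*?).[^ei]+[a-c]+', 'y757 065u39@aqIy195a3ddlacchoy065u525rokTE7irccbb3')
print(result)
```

['065u39@aqIy195a3ddlacchoy065u525rokTE7irccbb']

Pattern: the literal '06', then the literal '5u'; then 2 to 3 of a digit, then one or more of any character, then zero or more of a word character (lazy) (non-capturing group); then any character, then one or more of any character except [ei], then one or more of a character in [a-c].
Walking the string: at [5:49] → '065u39@aqIy195a3ddlacchoy065u525rokTE7irccbb'.
With no groups in the pattern, `findall` gives back each whole match — 1 here.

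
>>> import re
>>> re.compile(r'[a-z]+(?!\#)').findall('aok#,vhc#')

['ao', 'vh']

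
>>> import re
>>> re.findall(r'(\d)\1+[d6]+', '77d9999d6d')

['7', '9']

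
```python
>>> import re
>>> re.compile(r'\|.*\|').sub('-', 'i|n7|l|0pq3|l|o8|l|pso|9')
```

`sub` substitutes '-' at each match site.

'i-9'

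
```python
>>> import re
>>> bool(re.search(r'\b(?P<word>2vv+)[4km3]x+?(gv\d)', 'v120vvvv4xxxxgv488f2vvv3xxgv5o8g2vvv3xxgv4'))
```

Pattern: a word boundary (`\b`, zero-width); then the literal '2v', then one or more of a literal 'v' (captured as 'word'); then one of [4km3], then one or more of the literal 'x' (lazy); then the literal 'gv', then a digit (captured).
Here no position works, so the call returns None, and `bool(None)` is False.

False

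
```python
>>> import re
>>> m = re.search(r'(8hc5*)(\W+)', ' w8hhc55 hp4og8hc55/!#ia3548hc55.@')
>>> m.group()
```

'8hc55/!#'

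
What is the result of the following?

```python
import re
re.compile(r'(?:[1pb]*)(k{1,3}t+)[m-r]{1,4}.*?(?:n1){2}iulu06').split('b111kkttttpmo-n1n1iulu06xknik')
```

['', 'kktttt', 'xknik']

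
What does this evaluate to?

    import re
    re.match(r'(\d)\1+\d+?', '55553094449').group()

`\1` is not a pattern — it's the concrete string captured by group 1, re-applied verbatim.
`re.match` only tries the pattern at the start of the string.
The match spans [0:5] → '55553'.
Captured: group 1 = '5'.

'55553'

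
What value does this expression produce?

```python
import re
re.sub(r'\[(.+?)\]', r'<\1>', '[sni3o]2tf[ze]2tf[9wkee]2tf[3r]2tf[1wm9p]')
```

The `?` after the quantifier makes it lazy — it takes as little as possible before letting the rest of the pattern try.
Each match is replaced using the text its own group 1 captured.

'<sni3o>2tf<ze>2tf<9wkee>2tf<3r>2tf<1wm9p>'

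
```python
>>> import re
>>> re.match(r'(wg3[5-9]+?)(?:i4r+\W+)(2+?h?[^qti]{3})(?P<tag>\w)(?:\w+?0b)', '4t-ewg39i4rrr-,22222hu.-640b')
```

With `match`, the pattern is implicitly anchored at the beginning.
Here position 0 doesn't satisfy it, so the call returns None.

None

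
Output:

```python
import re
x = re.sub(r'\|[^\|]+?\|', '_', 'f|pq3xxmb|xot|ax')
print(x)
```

f_xot|ax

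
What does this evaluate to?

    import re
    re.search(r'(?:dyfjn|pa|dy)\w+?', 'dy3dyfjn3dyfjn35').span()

(0, 3)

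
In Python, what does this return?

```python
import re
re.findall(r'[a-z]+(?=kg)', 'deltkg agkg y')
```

['delt', 'ag']

The lookaround is zero-width — it requires the adjacent text to match without consuming it, so the asserted text isn't part of the match.
Matches: at [0:4] → 'delt'; at [7:9] → 'ag'.
Since nothing is captured, `findall` lists the 2 matched substrings directly.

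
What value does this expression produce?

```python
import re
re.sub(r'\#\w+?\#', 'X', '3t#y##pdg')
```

'3tX#pdg'

Matches: at [2:5] → '#y#'.
Every occurrence is swapped for 'X'.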